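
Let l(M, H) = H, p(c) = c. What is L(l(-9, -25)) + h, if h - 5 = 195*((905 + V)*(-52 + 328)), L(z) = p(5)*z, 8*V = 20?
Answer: 48841530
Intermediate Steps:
V = 5/2 (V = (⅛)*20 = 5/2 ≈ 2.5000)
L(z) = 5*z
h = 48841655 (h = 5 + 195*((905 + 5/2)*(-52 + 328)) = 5 + 195*((1815/2)*276) = 5 + 195*250470 = 5 + 48841650 = 48841655)
L(l(-9, -25)) + h = 5*(-25) + 48841655 = -125 + 48841655 = 48841530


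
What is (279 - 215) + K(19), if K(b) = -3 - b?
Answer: 42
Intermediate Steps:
(279 - 215) + K(19) = (279 - 215) + (-3 - 1*19) = 64 + (-3 - 19) = 64 - 22 = 42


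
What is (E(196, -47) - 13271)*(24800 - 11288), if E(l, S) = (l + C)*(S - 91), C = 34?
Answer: -608188632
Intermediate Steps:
E(l, S) = (-91 + S)*(34 + l) (E(l, S) = (l + 34)*(S - 91) = (34 + l)*(-91 + S) = (-91 + S)*(34 + l))
(E(196, -47) - 13271)*(24800 - 11288) = ((-3094 - 91*196 + 34*(-47) - 47*196) - 13271)*(24800 - 11288) = ((-3094 - 17836 - 1598 - 9212) - 13271)*13512 = (-31740 - 13271)*13512 = -45011*13512 = -608188632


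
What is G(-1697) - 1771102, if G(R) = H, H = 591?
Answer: -1770511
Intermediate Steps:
G(R) = 591
G(-1697) - 1771102 = 591 - 1771102 = -1770511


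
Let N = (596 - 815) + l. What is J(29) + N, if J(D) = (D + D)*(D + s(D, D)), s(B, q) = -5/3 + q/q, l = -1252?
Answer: 517/3 ≈ 172.33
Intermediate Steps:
N = -1471 (N = (596 - 815) - 1252 = -219 - 1252 = -1471)
s(B, q) = -2/3 (s(B, q) = -5*1/3 + 1 = -5/3 + 1 = -2/3)
J(D) = 2*D*(-2/3 + D) (J(D) = (D + D)*(D - 2/3) = (2*D)*(-2/3 + D) = 2*D*(-2/3 + D))
J(29) + N = (2/3)*29*(-2 + 3*29) - 1471 = (2/3)*29*(-2 + 87) - 1471 = (2/3)*29*85 - 1471 = 4930/3 - 1471 = 517/3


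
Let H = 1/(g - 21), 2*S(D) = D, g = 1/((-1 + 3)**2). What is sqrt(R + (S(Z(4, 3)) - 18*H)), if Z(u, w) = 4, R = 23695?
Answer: 9*sqrt(2015489)/83 ≈ 153.94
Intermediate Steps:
g = 1/4 (g = 1/(2**2) = 1/4 ≈ 0.25000)
S(D) = D/2
H = -4/83 (H = 1/(1/4 - 21) = 1/(-83/4) = -4/83 ≈ -0.048193)
sqrt(R + (S(Z(4, 3)) - 18*H)) = sqrt(23695 + ((1/2)*4 - 18*(-4/83))) = sqrt(23695 + (2 + 72/83)) = sqrt(23695 + 238/83) = sqrt(1966923/83) = 9*sqrt(2015489)/83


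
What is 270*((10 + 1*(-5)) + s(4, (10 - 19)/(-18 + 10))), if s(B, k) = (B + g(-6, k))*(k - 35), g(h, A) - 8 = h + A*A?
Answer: -16666425/256 ≈ -65103.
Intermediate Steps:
g(h, A) = 8 + h + A² (g(h, A) = 8 + (h + A*A) = 8 + (h + A²) = 8 + h + A²)
s(B, k) = (-35 + k)*(2 + B + k²) (s(B, k) = (B + (8 - 6 + k²))*(k - 35) = (B + (2 + k²))*(-35 + k) = (2 + B + k²)*(-35 + k) = (-35 + k)*(2 + B + k²))
270*((10 + 1*(-5)) + s(4, (10 - 19)/(-18 + 10))) = 270*((10 + 1*(-5)) + (-70 - 35*4 - 35*(10 - 19)²/(-18 + 10)² + 4*((10 - 19)/(-18 + 10)) + ((10 - 19)/(-18 + 10))*(2 + ((10 - 19)/(-18 + 10))²))) = 270*((10 - 5) + (-70 - 140 - 35*(-9/(-8))² + 4*(-9/(-8)) + (-9/(-8))*(2 + (-9/(-8))²))) = 270*(5 + (-70 - 140 - 35*(-9*(-⅛))² + 4*(-9*(-⅛)) + (-9*(-⅛))*(2 + (-9*(-⅛))²))) = 270*(5 + (-70 - 140 - 35*(9/8)² + 4*(9/8) + 9*(2 + (9/8)²)/8)) = 270*(5 + (-70 - 140 - 35*81/64 + 9/2 + 9*(2 + 81/64)/8)) = 270*(5 + (-70 - 140 - 2835/64 + 9/2 + (9/8)*(209/64))) = 270*(5 + (-70 - 140 - 2835/64 + 9/2 + 1881/512)) = 270*(5 - 126015/512) = 270*(-123455/512) = -16666425/256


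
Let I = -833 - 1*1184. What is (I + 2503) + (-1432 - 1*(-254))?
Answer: -692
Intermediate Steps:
I = -2017 (I = -833 - 1184 = -2017)
(I + 2503) + (-1432 - 1*(-254)) = (-2017 + 2503) + (-1432 - 1*(-254)) = 486 + (-1432 + 254) = 486 - 1178 = -692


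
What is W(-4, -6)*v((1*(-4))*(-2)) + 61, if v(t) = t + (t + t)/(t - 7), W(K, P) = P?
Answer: -83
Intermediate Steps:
v(t) = t + 2*t/(-7 + t) (v(t) = t + (2*t)/(-7 + t) = t + 2*t/(-7 + t))
W(-4, -6)*v((1*(-4))*(-2)) + 61 = -6*(1*(-4))*(-2)*(-5 + (1*(-4))*(-2))/(-7 + (1*(-4))*(-2)) + 61 = -6*(-4*(-2))*(-5 - 4*(-2))/(-7 - 4*(-2)) + 61 = -48*(-5 + 8)/(-7 + 8) + 61 = -48*3/1 + 61 = -48*3 + 61 = -6*24 + 61 = -144 + 61 = -83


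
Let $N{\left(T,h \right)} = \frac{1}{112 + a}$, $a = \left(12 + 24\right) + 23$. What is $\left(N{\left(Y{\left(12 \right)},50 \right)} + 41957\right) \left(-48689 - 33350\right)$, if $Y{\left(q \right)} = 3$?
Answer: $- \frac{588600947272}{171} \approx -3.4421 \cdot 10^{9}$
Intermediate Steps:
$a = 59$ ($a = 36 + 23 = 59$)
$N{\left(T,h \right)} = \frac{1}{171}$ ($N{\left(T,h \right)} = \frac{1}{112 + 59} = \frac{1}{171}$)
$\left(N{\left(Y{\left(12 \right)},50 \right)} + 41957\right) \left(-48689 - 33350\right) = \left(\frac{1}{171} + 41957\right) \left(-48689 - 33350\right) = \frac{7174648}{171} \left(-82039\right) = - \frac{588600947272}{171}$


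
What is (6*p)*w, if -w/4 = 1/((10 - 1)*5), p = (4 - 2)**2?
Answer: -32/15 ≈ -2.1333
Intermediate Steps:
p = 4 (p = 2**2 = 4)
w = -4/45 (w = -4/((10 - 1)*5) = -4/(9*5) = -4*1/45 = -4/45 ≈ -0.088889)
(6*p)*w = (6*4)*(-4/45) = 24*(-4/45) = -32/15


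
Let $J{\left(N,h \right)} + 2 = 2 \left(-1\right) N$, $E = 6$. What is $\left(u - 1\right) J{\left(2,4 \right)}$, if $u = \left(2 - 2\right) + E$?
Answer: $-30$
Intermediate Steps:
$u = 6$ ($u = \left(2 - 2\right) + 6 = 0 + 6 = 6$)
$J{\left(N,h \right)} = -2 - 2 N$ ($J{\left(N,h \right)} = -2 + 2 \left(-1\right) N = -2 - 2 N$)
$\left(u - 1\right) J{\left(2,4 \right)} = \left(6 - 1\right) \left(-2 - 4\right) = 5 \left(-6\right) = -30$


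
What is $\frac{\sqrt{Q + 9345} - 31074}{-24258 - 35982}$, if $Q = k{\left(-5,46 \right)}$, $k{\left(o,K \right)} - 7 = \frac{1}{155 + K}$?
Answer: $\frac{5179}{10040} - \frac{\sqrt{377830353}}{12108240} \approx 0.51423$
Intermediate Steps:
$k{\left(o,K \right)} = 7 + \frac{1}{155 + K}$
$Q = \frac{1408}{201}$ ($Q = \frac{1086 + 7 \cdot 46}{155 + 46} = \frac{1086 + 322}{201} = \frac{1}{201} \cdot 1408 = \frac{1408}{201} \approx 7.005$)
$\frac{\sqrt{Q + 9345} - 31074}{-24258 - 35982} = \frac{\sqrt{\frac{1408}{201} + 9345} - 31074}{-24258 - 35982} = \frac{\sqrt{\frac{1879753}{201}} - 31074}{-60240} = \left(\frac{\sqrt{377830353}}{201} - 31074\right) \left(- \frac{1}{60240}\right) = \left(-31074 + \frac{\sqrt{377830353}}{201}\right) \left(- \frac{1}{60240}\right) = \frac{5179}{10040} - \frac{\sqrt{377830353}}{12108240}$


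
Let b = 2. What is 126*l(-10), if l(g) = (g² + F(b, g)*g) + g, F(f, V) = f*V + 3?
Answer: 32760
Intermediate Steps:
F(f, V) = 3 + V*f (F(f, V) = V*f + 3 = 3 + V*f)
l(g) = g + g² + g*(3 + 2*g) (l(g) = (g² + (3 + g*2)*g) + g = (g² + (3 + 2*g)*g) + g = (g² + g*(3 + 2*g)) + g = g + g² + g*(3 + 2*g))
126*l(-10) = 126*(-10*(4 + 3*(-10))) = 126*(-10*(4 - 30)) = 126*(-10*(-26)) = 126*260 = 32760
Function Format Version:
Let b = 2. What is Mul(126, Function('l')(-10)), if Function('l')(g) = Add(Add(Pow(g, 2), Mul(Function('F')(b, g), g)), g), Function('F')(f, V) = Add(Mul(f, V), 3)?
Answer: 32760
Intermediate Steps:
Function('F')(f, V) = Add(3, Mul(V, f)) (Function('F')(f, V) = Add(Mul(V, f), 3) = Add(3, Mul(V, f)))
Function('l')(g) = Add(g, Pow(g, 2), Mul(g, Add(3, Mul(2, g)))) (Function('l')(g) = Add(Add(Pow(g, 2), Mul(Add(3, Mul(g, 2)), g)), g) = Add(Add(Pow(g, 2), Mul(Add(3, Mul(2, g)), g)), g) = Add(Add(Pow(g, 2), Mul(g, Add(3, Mul(2, g)))), g) = Add(g, Pow(g, 2), Mul(g, Add(3, Mul(2, g)))))
Mul(126, Function('l')(-10)) = Mul(126, Mul(-10, Add(4, Mul(3, -10)))) = Mul(126, Mul(-10, Add(4, -30))) = Mul(126, Mul(-10, -26)) = Mul(126, 260) = 32760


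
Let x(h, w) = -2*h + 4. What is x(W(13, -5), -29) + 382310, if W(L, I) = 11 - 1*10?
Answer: 382312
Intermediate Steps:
W(L, I) = 1 (W(L, I) = 11 - 10 = 1)
x(h, w) = 4 - 2*h
x(W(13, -5), -29) + 382310 = (4 - 2*1) + 382310 = (4 - 2) + 382310 = 2 + 382310 = 382312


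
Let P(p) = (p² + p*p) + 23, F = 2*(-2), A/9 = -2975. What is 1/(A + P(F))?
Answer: -1/26720 ≈ -3.7425e-5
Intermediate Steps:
A = -26775 (A = 9*(-2975) = -26775)
F = -4
P(p) = 23 + 2*p² (P(p) = (p² + p²) + 23 = 2*p² + 23 = 23 + 2*p²)
1/(A + P(F)) = 1/(-26775 + (23 + 2*(-4)²)) = 1/(-26775 + (23 + 2*16)) = 1/(-26775 + (23 + 32)) = 1/(-26775 + 55) = 1/(-26720) = -1/26720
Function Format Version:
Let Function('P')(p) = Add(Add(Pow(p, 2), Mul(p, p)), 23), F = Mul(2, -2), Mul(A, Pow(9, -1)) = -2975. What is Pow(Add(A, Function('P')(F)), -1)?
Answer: Rational(-1, 26720) ≈ -3.7425e-5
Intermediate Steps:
A = -26775 (A = Mul(9, -2975) = -26775)
F = -4
Function('P')(p) = Add(23, Mul(2, Pow(p, 2))) (Function('P')(p) = Add(Add(Pow(p, 2), Pow(p, 2)), 23) = Add(Mul(2, Pow(p, 2)), 23) = Add(23, Mul(2, Pow(p, 2))))
Pow(Add(A, Function('P')(F)), -1) = Pow(Add(-26775, Add(23, Mul(2, Pow(-4, 2)))), -1) = Pow(Add(-26775, Add(23, Mul(2, 16))), -1) = Pow(Add(-26775, Add(23, 32)), -1) = Pow(Add(-26775, 55), -1) = Pow(-26720, -1) = Rational(-1, 26720)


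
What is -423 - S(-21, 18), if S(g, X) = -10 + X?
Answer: -431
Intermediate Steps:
-423 - S(-21, 18) = -423 - (-10 + 18) = -423 - 1*8 = -423 - 8 = -431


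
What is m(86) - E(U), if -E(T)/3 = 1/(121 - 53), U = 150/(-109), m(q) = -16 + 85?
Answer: 4695/68 ≈ 69.044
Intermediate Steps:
m(q) = 69
U = -150/109 (U = 150*(-1/109) = -150/109 ≈ -1.3761)
E(T) = -3/68 (E(T) = -3/(121 - 53) = -3/68)
m(86) - E(U) = 69 - 1*(-3/68) = 69 + 3/68 = 4695/68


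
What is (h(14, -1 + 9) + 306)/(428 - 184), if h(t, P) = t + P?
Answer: 82/61 ≈ 1.3443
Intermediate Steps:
h(t, P) = P + t
(h(14, -1 + 9) + 306)/(428 - 184) = (((-1 + 9) + 14) + 306)/(428 - 184) = ((8 + 14) + 306)/244 = (22 + 306)*(1/244) = 328*(1/244) = 82/61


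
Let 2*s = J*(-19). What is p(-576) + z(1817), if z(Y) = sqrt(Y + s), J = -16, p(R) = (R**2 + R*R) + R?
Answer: 662976 + sqrt(1969) ≈ 6.6302e+5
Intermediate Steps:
p(R) = R + 2*R**2 (p(R) = (R**2 + R**2) + R = 2*R**2 + R = R + 2*R**2)
s = 152 (s = (-16*(-19))/2 = (1/2)*304 = 152)
z(Y) = sqrt(152 + Y) (z(Y) = sqrt(Y + 152) = sqrt(152 + Y))
p(-576) + z(1817) = -576*(1 + 2*(-576)) + sqrt(152 + 1817) = -576*(1 - 1152) + sqrt(1969) = -576*(-1151) + sqrt(1969) = 662976 + sqrt(1969)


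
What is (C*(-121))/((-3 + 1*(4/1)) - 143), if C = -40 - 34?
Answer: -4477/71 ≈ -63.056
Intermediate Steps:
C = -74
(C*(-121))/((-3 + 1*(4/1)) - 143) = (-74*(-121))/((-3 + 1*(4/1)) - 143) = 8954/((-3 + 1*(4*1)) - 143) = 8954/((-3 + 1*4) - 143) = 8954/((-3 + 4) - 143) = 8954/(1 - 143) = 8954/(-142) = 8954*(-1/142) = -4477/71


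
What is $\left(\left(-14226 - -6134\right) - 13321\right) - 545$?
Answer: $-21958$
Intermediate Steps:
$\left(\left(-14226 - -6134\right) - 13321\right) - 545 = \left(\left(-14226 + 6134\right) - 13321\right) - 545 = \left(-8092 - 13321\right) - 545 = -21413 - 545 = -21958$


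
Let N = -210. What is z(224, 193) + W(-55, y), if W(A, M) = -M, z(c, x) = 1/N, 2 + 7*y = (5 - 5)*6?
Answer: 59/210 ≈ 0.28095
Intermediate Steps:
y = -2/7 (y = -2/7 + ((5 - 5)*6)/7 = -2/7 + (0*6)/7 = -2/7 + (1/7)*0 = -2/7 + 0 = -2/7 ≈ -0.28571)
z(c, x) = -1/210 (z(c, x) = 1/(-210) = -1/210)
z(224, 193) + W(-55, y) = -1/210 - 1*(-2/7) = -1/210 + 2/7 = 59/210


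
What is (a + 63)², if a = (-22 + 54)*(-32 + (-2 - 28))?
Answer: 3690241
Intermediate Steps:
a = -1984 (a = 32*(-32 - 30) = 32*(-62) = -1984)
(a + 63)² = (-1984 + 63)² = (-1921)² = 3690241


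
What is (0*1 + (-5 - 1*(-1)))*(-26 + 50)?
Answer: -96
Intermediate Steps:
(0*1 + (-5 - 1*(-1)))*(-26 + 50) = (0 + (-5 + 1))*24 = (0 - 4)*24 = -4*24 = -96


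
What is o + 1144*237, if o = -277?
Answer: 270851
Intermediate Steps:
o + 1144*237 = -277 + 1144*237 = -277 + 271128 = 270851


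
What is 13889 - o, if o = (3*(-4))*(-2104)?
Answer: -11359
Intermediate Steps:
o = 25248 (o = -12*(-2104) = 25248)
13889 - o = 13889 - 1*25248 = 13889 - 25248 = -11359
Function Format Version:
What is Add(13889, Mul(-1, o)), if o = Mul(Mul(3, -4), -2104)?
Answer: -11359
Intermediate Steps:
o = 25248 (o = Mul(-12, -2104) = 25248)
Add(13889, Mul(-1, o)) = Add(13889, Mul(-1, 25248)) = Add(13889, -25248) = -11359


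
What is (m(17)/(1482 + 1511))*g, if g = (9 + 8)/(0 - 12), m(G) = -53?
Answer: 901/35916 ≈ 0.025086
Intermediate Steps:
g = -17/12 (g = 17/(-12) = 17*(-1/12) = -17/12 ≈ -1.4167)
(m(17)/(1482 + 1511))*g = -53/(1482 + 1511)*(-17/12) = -53/2993*(-17/12) = 901/35916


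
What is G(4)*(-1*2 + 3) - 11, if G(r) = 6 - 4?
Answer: -9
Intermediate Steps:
G(r) = 2
G(4)*(-1*2 + 3) - 11 = 2*(-1*2 + 3) - 11 = 2*(-2 + 3) - 11 = 2*1 - 11 = 2 - 11 = -9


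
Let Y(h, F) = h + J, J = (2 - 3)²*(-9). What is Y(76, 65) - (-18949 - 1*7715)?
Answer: 26731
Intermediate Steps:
J = -9 (J = (-1)²*(-9) = 1*(-9) = -9)
Y(h, F) = -9 + h (Y(h, F) = h - 9 = -9 + h)
Y(76, 65) - (-18949 - 1*7715) = (-9 + 76) - (-18949 - 1*7715) = 67 - (-18949 - 7715) = 67 - 1*(-26664) = 67 + 26664 = 26731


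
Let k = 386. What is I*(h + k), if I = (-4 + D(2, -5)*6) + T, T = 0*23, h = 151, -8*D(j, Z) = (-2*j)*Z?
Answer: -10203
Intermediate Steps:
D(j, Z) = Z*j/4 (D(j, Z) = -(-2*j)*Z/8 = -(-1)*Z*j/4 = Z*j/4)
T = 0
I = -19 (I = (-4 + ((¼)*(-5)*2)*6) + 0 = (-4 - 5/2*6) + 0 = (-4 - 15) + 0 = -19 + 0 = -19)
I*(h + k) = -19*(151 + 386) = -19*537 = -10203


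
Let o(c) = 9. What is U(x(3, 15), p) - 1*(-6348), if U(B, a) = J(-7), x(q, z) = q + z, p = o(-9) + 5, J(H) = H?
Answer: 6341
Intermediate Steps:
p = 14 (p = 9 + 5 = 14)
U(B, a) = -7
U(x(3, 15), p) - 1*(-6348) = -7 - 1*(-6348) = -7 + 6348 = 6341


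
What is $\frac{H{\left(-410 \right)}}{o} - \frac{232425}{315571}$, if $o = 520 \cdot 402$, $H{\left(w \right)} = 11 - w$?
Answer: $- \frac{48453266609}{65966961840} \approx -0.73451$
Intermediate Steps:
$o = 209040$
$\frac{H{\left(-410 \right)}}{o} - \frac{232425}{315571} = \frac{11 - -410}{209040} - \frac{232425}{315571} = \left(11 + 410\right) \frac{1}{209040} - \frac{232425}{315571} = 421 \cdot \frac{1}{209040} - \frac{232425}{315571} = \frac{421}{209040} - \frac{232425}{315571} = - \frac{48453266609}{65966961840}$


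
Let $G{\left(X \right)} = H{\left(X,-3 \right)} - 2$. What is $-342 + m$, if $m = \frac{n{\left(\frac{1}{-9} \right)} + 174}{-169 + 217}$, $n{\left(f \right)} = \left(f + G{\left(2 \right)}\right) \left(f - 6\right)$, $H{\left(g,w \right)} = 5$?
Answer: $- \frac{164629}{486} \approx -338.74$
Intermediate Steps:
$G{\left(X \right)} = 3$ ($G{\left(X \right)} = 5 - 2 = 3$)
$n{\left(f \right)} = \left(-6 + f\right) \left(3 + f\right)$ ($n{\left(f \right)} = \left(f + 3\right) \left(f - 6\right) = \left(3 + f\right) \left(-6 + f\right) = \left(-6 + f\right) \left(3 + f\right)$)
$m = \frac{1583}{486}$ ($m = \frac{\left(-18 + \left(\frac{1}{-9}\right)^{2} - \frac{3}{-9}\right) + 174}{-169 + 217} = \frac{\left(-18 + \left(- \frac{1}{9}\right)^{2} - - \frac{1}{3}\right) + 174}{48} = \left(\left(-18 + \frac{1}{81} + \frac{1}{3}\right) + 174\right) \frac{1}{48} = \left(- \frac{1430}{81} + 174\right) \frac{1}{48} = \frac{12664}{81} \cdot \frac{1}{48} = \frac{1583}{486} \approx 3.2572$)
$-342 + m = -342 + \frac{1583}{486} = - \frac{164629}{486}$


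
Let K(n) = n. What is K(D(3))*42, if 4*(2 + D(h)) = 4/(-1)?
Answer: -126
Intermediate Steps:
D(h) = -3 (D(h) = -2 + (4/(-1))/4 = -2 + (4*(-1))/4 = -2 + (¼)*(-4) = -2 - 1 = -3)
K(D(3))*42 = -3*42 = -126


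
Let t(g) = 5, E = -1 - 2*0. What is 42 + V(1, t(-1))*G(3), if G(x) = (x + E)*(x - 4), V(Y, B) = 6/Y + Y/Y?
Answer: 28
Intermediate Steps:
E = -1 (E = -1 + 0 = -1)
V(Y, B) = 1 + 6/Y (V(Y, B) = 6/Y + 1 = 1 + 6/Y)
G(x) = (-1 + x)*(-4 + x) (G(x) = (x - 1)*(x - 4) = (-1 + x)*(-4 + x))
42 + V(1, t(-1))*G(3) = 42 + ((6 + 1)/1)*(4 + 3**2 - 5*3) = 42 + (1*7)*(4 + 9 - 15) = 42 + 7*(-2) = 42 - 14 = 28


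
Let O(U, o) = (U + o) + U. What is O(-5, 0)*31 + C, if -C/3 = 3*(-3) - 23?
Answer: -214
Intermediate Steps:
O(U, o) = o + 2*U
C = 96 (C = -3*(3*(-3) - 23) = -3*(-9 - 23) = -3*(-32) = 96)
O(-5, 0)*31 + C = (0 + 2*(-5))*31 + 96 = (0 - 10)*31 + 96 = -10*31 + 96 = -310 + 96 = -214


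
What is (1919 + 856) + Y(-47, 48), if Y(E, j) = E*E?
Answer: 4984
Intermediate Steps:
Y(E, j) = E²
(1919 + 856) + Y(-47, 48) = (1919 + 856) + (-47)² = 2775 + 2209 = 4984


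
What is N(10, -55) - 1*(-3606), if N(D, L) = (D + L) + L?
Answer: 3506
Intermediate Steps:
N(D, L) = D + 2*L
N(10, -55) - 1*(-3606) = (10 + 2*(-55)) - 1*(-3606) = (10 - 110) + 3606 = -100 + 3606 = 3506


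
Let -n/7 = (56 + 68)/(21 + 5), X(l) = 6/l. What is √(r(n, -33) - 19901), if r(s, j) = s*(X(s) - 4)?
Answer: I*√3339687/13 ≈ 140.58*I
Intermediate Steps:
n = -434/13 (n = -7*(56 + 68)/(21 + 5) = -868/26 = -7*62/13 = -434/13 ≈ -33.385)
r(s, j) = s*(-4 + 6/s) (r(s, j) = s*(6/s - 4) = s*(-4 + 6/s))
√(r(n, -33) - 19901) = √((6 - 4*(-434/13)) - 19901) = √((6 + 1736/13) - 19901) = √(1814/13 - 19901) = √(-256899/13) = I*√3339687/13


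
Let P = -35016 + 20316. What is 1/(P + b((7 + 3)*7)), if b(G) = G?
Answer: -1/14630 ≈ -6.8353e-5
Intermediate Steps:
P = -14700
1/(P + b((7 + 3)*7)) = 1/(-14700 + (7 + 3)*7) = 1/(-14700 + 10*7) = 1/(-14700 + 70) = 1/(-14630) = -1/14630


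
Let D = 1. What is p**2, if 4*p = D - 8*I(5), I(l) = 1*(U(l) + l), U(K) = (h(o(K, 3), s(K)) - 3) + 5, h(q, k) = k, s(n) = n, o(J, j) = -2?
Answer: 9025/16 ≈ 564.06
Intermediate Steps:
U(K) = 2 + K (U(K) = (K - 3) + 5 = (-3 + K) + 5 = 2 + K)
I(l) = 2 + 2*l (I(l) = 1*((2 + l) + l) = 1*(2 + 2*l) = 2 + 2*l)
p = -95/4 (p = (1 - 8*(2 + 2*5))/4 = (1 - 8*(2 + 10))/4 = (1 - 8*12)/4 = (1 - 96)/4 = (1/4)*(-95) = -95/4 ≈ -23.750)
p**2 = (-95/4)**2 = 9025/16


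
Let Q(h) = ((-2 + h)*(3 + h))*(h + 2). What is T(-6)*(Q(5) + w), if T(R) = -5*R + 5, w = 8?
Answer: 6160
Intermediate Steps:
T(R) = 5 - 5*R
Q(h) = (-2 + h)*(2 + h)*(3 + h) (Q(h) = ((-2 + h)*(3 + h))*(2 + h) = (-2 + h)*(2 + h)*(3 + h))
T(-6)*(Q(5) + w) = (5 - 5*(-6))*((-12 + 5³ - 4*5 + 3*5²) + 8) = (5 + 30)*((-12 + 125 - 20 + 3*25) + 8) = 35*((-12 + 125 - 20 + 75) + 8) = 35*(168 + 8) = 35*176 = 6160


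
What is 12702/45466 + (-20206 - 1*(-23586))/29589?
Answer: 264757279/672646737 ≈ 0.39361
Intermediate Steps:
12702/45466 + (-20206 - 1*(-23586))/29589 = 12702*(1/45466) + (-20206 + 23586)*(1/29589) = 6351/22733 + 3380*(1/29589) = 6351/22733 + 3380/29589 = 264757279/672646737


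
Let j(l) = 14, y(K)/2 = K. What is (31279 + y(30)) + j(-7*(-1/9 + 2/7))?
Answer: 31353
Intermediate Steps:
y(K) = 2*K
(31279 + y(30)) + j(-7*(-1/9 + 2/7)) = (31279 + 2*30) + 14 = (31279 + 60) + 14 = 31339 + 14 = 31353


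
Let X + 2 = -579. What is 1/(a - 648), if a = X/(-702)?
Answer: -702/454315 ≈ -0.0015452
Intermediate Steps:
X = -581 (X = -2 - 579 = -581)
a = 581/702 (a = -581/(-702) = -581*(-1/702) = 581/702 ≈ 0.82763)
1/(a - 648) = 1/(581/702 - 648) = 1/(-454315/702) = -702/454315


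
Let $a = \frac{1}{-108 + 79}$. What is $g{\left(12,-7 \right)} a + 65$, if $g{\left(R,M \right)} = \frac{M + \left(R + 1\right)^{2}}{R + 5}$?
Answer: $\frac{31883}{493} \approx 64.671$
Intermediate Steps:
$a = - \frac{1}{29}$ ($a = \frac{1}{-29} = - \frac{1}{29} \approx -0.034483$)
$g{\left(R,M \right)} = \frac{M + \left(1 + R\right)^{2}}{5 + R}$
$g{\left(12,-7 \right)} a + 65 = \frac{-7 + \left(1 + 12\right)^{2}}{5 + 12} \left(- \frac{1}{29}\right) + 65 = \frac{-7 + 13^{2}}{17} \left(- \frac{1}{29}\right) + 65 = \frac{-7 + 169}{17} \left(- \frac{1}{29}\right) + 65 = \frac{1}{17} \cdot 162 \left(- \frac{1}{29}\right) + 65 = \frac{162}{17} \left(- \frac{1}{29}\right) + 65 = - \frac{162}{493} + 65 = \frac{31883}{493}$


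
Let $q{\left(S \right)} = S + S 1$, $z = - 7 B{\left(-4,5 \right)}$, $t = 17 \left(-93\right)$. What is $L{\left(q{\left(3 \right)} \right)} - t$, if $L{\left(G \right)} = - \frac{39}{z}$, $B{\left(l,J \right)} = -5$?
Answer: $\frac{55296}{35} \approx 1579.9$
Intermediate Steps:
$t = -1581$
$z = 35$ ($z = \left(-7\right) \left(-5\right) = 35$)
$q{\left(S \right)} = 2 S$ ($q{\left(S \right)} = S + S = 2 S$)
$L{\left(G \right)} = - \frac{39}{35}$
$L{\left(q{\left(3 \right)} \right)} - t = - \frac{39}{35} - -1581 = - \frac{39}{35} + 1581 = \frac{55296}{35}$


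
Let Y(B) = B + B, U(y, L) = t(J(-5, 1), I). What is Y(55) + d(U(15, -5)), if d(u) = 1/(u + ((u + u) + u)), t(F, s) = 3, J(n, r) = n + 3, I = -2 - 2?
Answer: 1321/12 ≈ 110.08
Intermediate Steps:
I = -4
J(n, r) = 3 + n
U(y, L) = 3
d(u) = 1/(4*u) (d(u) = 1/(u + (2*u + u)) = 1/(u + 3*u) = 1/(4*u))
Y(B) = 2*B
Y(55) + d(U(15, -5)) = 2*55 + (1/4)/3 = 110 + (1/4)*(1/3) = 110 + 1/12 = 1321/12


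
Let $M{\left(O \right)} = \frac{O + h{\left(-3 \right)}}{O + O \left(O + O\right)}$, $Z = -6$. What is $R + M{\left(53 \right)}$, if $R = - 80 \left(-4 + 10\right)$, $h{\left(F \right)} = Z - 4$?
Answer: $- \frac{2722037}{5671} \approx -479.99$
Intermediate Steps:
$h{\left(F \right)} = -10$ ($h{\left(F \right)} = -6 - 4 = -10$)
$M{\left(O \right)} = \frac{-10 + O}{O + 2 O^{2}}$ ($M{\left(O \right)} = \frac{O - 10}{O + O \left(O + O\right)} = \frac{-10 + O}{O + O 2 O} = \frac{-10 + O}{O + 2 O^{2}}$)
$R = -480$ ($R = \left(-80\right) 6 = -480$)
$R + M{\left(53 \right)} = -480 + \frac{-10 + 53}{53 \left(1 + 2 \cdot 53\right)} = -480 + \frac{1}{53} \frac{1}{1 + 106} \cdot 43 = -480 + \frac{1}{53} \cdot \frac{1}{107} \cdot 43 = -480 + \frac{43}{5671} = - \frac{2722037}{5671}$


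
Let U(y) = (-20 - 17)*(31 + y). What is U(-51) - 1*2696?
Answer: -1956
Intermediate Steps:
U(y) = -1147 - 37*y (U(y) = -37*(31 + y) = -1147 - 37*y)
U(-51) - 1*2696 = (-1147 - 37*(-51)) - 1*2696 = (-1147 + 1887) - 2696 = 740 - 2696 = -1956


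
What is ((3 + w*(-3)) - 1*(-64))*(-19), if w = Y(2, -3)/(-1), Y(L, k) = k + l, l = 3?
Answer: -1273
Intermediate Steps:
Y(L, k) = 3 + k (Y(L, k) = k + 3 = 3 + k)
w = 0 (w = (3 - 3)/(-1) = 0*(-1) = 0)
((3 + w*(-3)) - 1*(-64))*(-19) = ((3 + 0*(-3)) - 1*(-64))*(-19) = ((3 + 0) + 64)*(-19) = (3 + 64)*(-19) = 67*(-19) = -1273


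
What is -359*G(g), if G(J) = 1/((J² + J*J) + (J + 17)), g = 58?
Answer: -359/6803 ≈ -0.052771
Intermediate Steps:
G(J) = 1/(17 + J + 2*J²) (G(J) = 1/((J² + J²) + (17 + J)) = 1/(2*J² + (17 + J)) = 1/(17 + J + 2*J²))
-359*G(g) = -359/(17 + 58 + 2*58²) = -359/(17 + 58 + 2*3364) = -359/(17 + 58 + 6728) = -359/6803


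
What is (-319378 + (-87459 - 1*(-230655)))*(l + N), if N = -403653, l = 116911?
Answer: 50518779044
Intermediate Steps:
(-319378 + (-87459 - 1*(-230655)))*(l + N) = (-319378 + (-87459 - 1*(-230655)))*(116911 - 403653) = (-319378 + (-87459 + 230655))*(-286742) = (-319378 + 143196)*(-286742) = -176182*(-286742) = 50518779044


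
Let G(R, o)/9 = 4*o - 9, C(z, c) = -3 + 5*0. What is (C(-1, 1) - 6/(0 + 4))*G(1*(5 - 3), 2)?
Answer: 81/2 ≈ 40.500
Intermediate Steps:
C(z, c) = -3 (C(z, c) = -3 + 0 = -3)
G(R, o) = -81 + 36*o (G(R, o) = 9*(4*o - 9) = 9*(-9 + 4*o) = -81 + 36*o)
(C(-1, 1) - 6/(0 + 4))*G(1*(5 - 3), 2) = (-3 - 6/(0 + 4))*(-81 + 36*2) = (-3 - 6/4)*(-81 + 72) = (-3 - 6*¼)*(-9) = (-3 - 3/2)*(-9) = -9/2*(-9) = 81/2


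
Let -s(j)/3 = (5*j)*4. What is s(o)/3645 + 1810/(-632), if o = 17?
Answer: -241403/76788 ≈ -3.1438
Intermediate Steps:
s(j) = -60*j (s(j) = -3*5*j*4 = -60*j)
s(o)/3645 + 1810/(-632) = -60*17/3645 + 1810/(-632) = -1020*1/3645 + 1810*(-1/632) = -68/243 - 905/316 = -241403/76788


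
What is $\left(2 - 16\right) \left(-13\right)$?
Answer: $182$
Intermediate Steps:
$\left(2 - 16\right) \left(-13\right) = \left(-14\right) \left(-13\right) = 182$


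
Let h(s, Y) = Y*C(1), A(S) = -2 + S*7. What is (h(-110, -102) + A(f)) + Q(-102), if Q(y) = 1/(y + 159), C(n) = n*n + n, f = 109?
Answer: 31750/57 ≈ 557.02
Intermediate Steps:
C(n) = n + n**2 (C(n) = n**2 + n = n + n**2)
Q(y) = 1/(159 + y)
A(S) = -2 + 7*S
h(s, Y) = 2*Y (h(s, Y) = Y*(1*(1 + 1)) = Y*(1*2) = Y*2 = 2*Y)
(h(-110, -102) + A(f)) + Q(-102) = (2*(-102) + (-2 + 7*109)) + 1/(159 - 102) = (-204 + (-2 + 763)) + 1/57 = (-204 + 761) + 1/57 = 557 + 1/57 = 31750/57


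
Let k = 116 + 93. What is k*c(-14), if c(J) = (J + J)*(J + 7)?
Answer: 40964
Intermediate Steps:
c(J) = 2*J*(7 + J) (c(J) = (2*J)*(7 + J) = 2*J*(7 + J))
k = 209
k*c(-14) = 209*(2*(-14)*(7 - 14)) = 209*(2*(-14)*(-7)) = 209*196 = 40964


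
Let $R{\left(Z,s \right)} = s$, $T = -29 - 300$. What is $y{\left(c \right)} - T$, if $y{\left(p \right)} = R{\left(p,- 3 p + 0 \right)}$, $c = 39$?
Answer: $212$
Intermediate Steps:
$T = -329$ ($T = -29 - 300 = -329$)
$y{\left(p \right)} = - 3 p$ ($y{\left(p \right)} = - 3 p + 0 = - 3 p$)
$y{\left(c \right)} - T = \left(-3\right) 39 - -329 = -117 + 329 = 212$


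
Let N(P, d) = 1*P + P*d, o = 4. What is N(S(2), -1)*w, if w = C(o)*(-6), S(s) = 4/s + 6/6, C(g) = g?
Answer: 0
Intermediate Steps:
S(s) = 1 + 4/s (S(s) = 4/s + 6*(⅙) = 4/s + 1 = 1 + 4/s)
N(P, d) = P + P*d
w = -24 (w = 4*(-6) = -24)
N(S(2), -1)*w = (((4 + 2)/2)*(1 - 1))*(-24) = (((½)*6)*0)*(-24) = (3*0)*(-24) = 0*(-24) = 0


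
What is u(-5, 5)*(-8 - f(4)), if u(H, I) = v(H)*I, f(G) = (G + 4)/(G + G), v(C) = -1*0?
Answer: 0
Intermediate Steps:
v(C) = 0
f(G) = (4 + G)/(2*G) (f(G) = (4 + G)/((2*G)) = (4 + G)*(1/(2*G)) = (4 + G)/(2*G))
u(H, I) = 0 (u(H, I) = 0*I = 0)
u(-5, 5)*(-8 - f(4)) = 0*(-8 - (4 + 4)/(2*4)) = 0*(-8 - 8/(2*4)) = 0*(-8 - 1*1) = 0*(-8 - 1) = 0*(-9) = 0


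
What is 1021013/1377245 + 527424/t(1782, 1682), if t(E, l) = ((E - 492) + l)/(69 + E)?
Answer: 336138687561379/1023293035 ≈ 3.2849e+5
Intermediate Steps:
t(E, l) = (-492 + E + l)/(69 + E) (t(E, l) = ((-492 + E) + l)/(69 + E) = (-492 + E + l)/(69 + E))
1021013/1377245 + 527424/t(1782, 1682) = 1021013/1377245 + 527424/(((-492 + 1782 + 1682)/(69 + 1782))) = 1021013*(1/1377245) + 527424/((2972/1851)) = 1021013/1377245 + 527424/(((1/1851)*2972)) = 1021013/1377245 + 527424/(2972/1851) = 1021013/1377245 + 527424*(1851/2972) = 1021013/1377245 + 244065456/743 = 336138687561379/1023293035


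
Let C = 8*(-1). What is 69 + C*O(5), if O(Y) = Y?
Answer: 29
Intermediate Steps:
C = -8
69 + C*O(5) = 69 - 8*5 = 69 - 40 = 29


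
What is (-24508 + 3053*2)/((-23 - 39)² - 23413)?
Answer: 6134/6523 ≈ 0.94036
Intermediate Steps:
(-24508 + 3053*2)/((-23 - 39)² - 23413) = (-24508 + 6106)/((-62)² - 23413) = -18402/(3844 - 23413) = -18402/(-19569) = -18402*(-1/19569) = 6134/6523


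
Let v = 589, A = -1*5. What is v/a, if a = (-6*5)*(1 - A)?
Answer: -589/180 ≈ -3.2722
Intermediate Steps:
A = -5
a = -180 (a = (-6*5)*(1 - 1*(-5)) = -30*(1 + 5) = -30*6 = -180)
v/a = 589/(-180) = 589*(-1/180) = -589/180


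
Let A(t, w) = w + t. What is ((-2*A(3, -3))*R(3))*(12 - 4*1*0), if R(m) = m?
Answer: 0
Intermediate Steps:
A(t, w) = t + w
((-2*A(3, -3))*R(3))*(12 - 4*1*0) = (-2*(3 - 3)*3)*(12 - 4*1*0) = (-2*0*3)*(12 - 4*0) = (0*3)*(12 + 0) = 0*12 = 0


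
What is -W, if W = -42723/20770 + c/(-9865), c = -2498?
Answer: 73915787/40979210 ≈ 1.8037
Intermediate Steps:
W = -73915787/40979210 (W = -42723/20770 - 2498/(-9865) = -42723*1/20770 - 2498*(-1/9865) = -42723/20770 + 2498/9865 = -73915787/40979210 ≈ -1.8037)
-W = -1*(-73915787/40979210) = 73915787/40979210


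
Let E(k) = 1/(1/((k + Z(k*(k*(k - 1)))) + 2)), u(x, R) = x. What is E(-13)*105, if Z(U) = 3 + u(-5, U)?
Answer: -1365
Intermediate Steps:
Z(U) = -2 (Z(U) = 3 - 5 = -2)
E(k) = k (E(k) = 1/(1/((k - 2) + 2)) = 1/(1/((-2 + k) + 2)) = 1/(1/k) = k)
E(-13)*105 = -13*105 = -1365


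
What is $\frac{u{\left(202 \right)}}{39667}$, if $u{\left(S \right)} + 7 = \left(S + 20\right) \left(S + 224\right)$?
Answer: $\frac{94565}{39667} \approx 2.384$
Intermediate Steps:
$u{\left(S \right)} = -7 + \left(20 + S\right) \left(224 + S\right)$ ($u{\left(S \right)} = -7 + \left(S + 20\right) \left(S + 224\right) = -7 + \left(20 + S\right) \left(224 + S\right)$)
$\frac{u{\left(202 \right)}}{39667} = \frac{4473 + 202^{2} + 244 \cdot 202}{39667} = \left(4473 + 40804 + 49288\right) \frac{1}{39667} = 94565 \cdot \frac{1}{39667} = \frac{94565}{39667}$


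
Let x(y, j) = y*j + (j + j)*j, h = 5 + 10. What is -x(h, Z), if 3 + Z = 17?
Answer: -602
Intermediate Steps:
h = 15
Z = 14 (Z = -3 + 17 = 14)
x(y, j) = 2*j² + j*y (x(y, j) = j*y + (2*j)*j = j*y + 2*j² = 2*j² + j*y)
-x(h, Z) = -14*(15 + 2*14) = -14*(15 + 28) = -14*43 = -1*602 = -602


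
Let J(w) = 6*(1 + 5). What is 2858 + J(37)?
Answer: 2894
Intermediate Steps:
J(w) = 36 (J(w) = 6*6 = 36)
2858 + J(37) = 2858 + 36 = 2894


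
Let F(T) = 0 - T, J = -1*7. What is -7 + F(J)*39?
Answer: 266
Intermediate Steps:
J = -7
F(T) = -T
-7 + F(J)*39 = -7 - 1*(-7)*39 = -7 + 7*39 = -7 + 273 = 266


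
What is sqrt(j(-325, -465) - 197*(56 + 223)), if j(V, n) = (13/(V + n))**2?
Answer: I*sqrt(34302408131)/790 ≈ 234.44*I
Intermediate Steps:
j(V, n) = 169/(V + n)**2
sqrt(j(-325, -465) - 197*(56 + 223)) = sqrt(169/(-325 - 465)**2 - 197*(56 + 223)) = sqrt(169/(-790)**2 - 197*279) = sqrt(169*(1/624100) - 54963) = sqrt(169/624100 - 54963) = sqrt(-34302408131/624100) = I*sqrt(34302408131)/790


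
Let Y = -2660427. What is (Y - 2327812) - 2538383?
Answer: -7526622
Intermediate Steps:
(Y - 2327812) - 2538383 = (-2660427 - 2327812) - 2538383 = -4988239 - 2538383 = -7526622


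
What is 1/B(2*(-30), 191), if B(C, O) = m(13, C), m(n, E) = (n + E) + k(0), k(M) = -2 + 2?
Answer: -1/47 ≈ -0.021277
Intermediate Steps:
k(M) = 0
m(n, E) = E + n (m(n, E) = (n + E) + 0 = (E + n) + 0 = E + n)
B(C, O) = 13 + C (B(C, O) = C + 13 = 13 + C)
1/B(2*(-30), 191) = 1/(13 + 2*(-30)) = 1/(13 - 60) = 1/(-47) = -1/47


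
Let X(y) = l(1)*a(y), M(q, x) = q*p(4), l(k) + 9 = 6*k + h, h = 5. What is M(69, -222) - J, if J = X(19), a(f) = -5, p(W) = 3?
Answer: 217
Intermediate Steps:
l(k) = -4 + 6*k (l(k) = -9 + (6*k + 5) = -9 + (5 + 6*k) = -4 + 6*k)
M(q, x) = 3*q (M(q, x) = q*3 = 3*q)
X(y) = -10 (X(y) = (-4 + 6*1)*(-5) = (-4 + 6)*(-5) = 2*(-5) = -10)
J = -10
M(69, -222) - J = 3*69 - 1*(-10) = 207 + 10 = 217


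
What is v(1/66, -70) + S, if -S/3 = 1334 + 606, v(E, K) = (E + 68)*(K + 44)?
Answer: -250417/33 ≈ -7588.4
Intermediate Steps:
v(E, K) = (44 + K)*(68 + E) (v(E, K) = (68 + E)*(44 + K) = (44 + K)*(68 + E))
S = -5820 (S = -3*(1334 + 606) = -3*1940 = -5820)
v(1/66, -70) + S = (2992 + 44/66 + 68*(-70) - 70/66) - 5820 = (2992 + 44*(1/66) - 4760 + (1/66)*(-70)) - 5820 = (2992 + 2/3 - 4760 - 35/33) - 5820 = -58357/33 - 5820 = -250417/33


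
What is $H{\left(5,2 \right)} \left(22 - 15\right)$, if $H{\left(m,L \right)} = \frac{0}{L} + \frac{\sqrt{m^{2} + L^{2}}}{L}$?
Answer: $\frac{7 \sqrt{29}}{2} \approx 18.848$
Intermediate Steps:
$H{\left(m,L \right)} = \frac{\sqrt{L^{2} + m^{2}}}{L}$ ($H{\left(m,L \right)} = 0 + \frac{\sqrt{L^{2} + m^{2}}}{L} = \frac{\sqrt{L^{2} + m^{2}}}{L}$)
$H{\left(5,2 \right)} \left(22 - 15\right) = \frac{\sqrt{2^{2} + 5^{2}}}{2} \left(22 - 15\right) = \frac{\sqrt{4 + 25}}{2} \cdot 7 = \frac{\sqrt{29}}{2} \cdot 7 = \frac{7 \sqrt{29}}{2}$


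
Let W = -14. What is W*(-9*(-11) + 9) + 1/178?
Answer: -269135/178 ≈ -1512.0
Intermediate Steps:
W*(-9*(-11) + 9) + 1/178 = -14*(-9*(-11) + 9) + 1/178 = -14*(99 + 9) + 1/178 = -14*108 + 1/178 = -1512 + 1/178 = -269135/178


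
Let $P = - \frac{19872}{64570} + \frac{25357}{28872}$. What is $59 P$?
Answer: $\frac{31374934627}{932132520} \approx 33.659$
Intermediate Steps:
$P = \frac{531778553}{932132520}$ ($P = \left(-19872\right) \frac{1}{64570} + 25357 \cdot \frac{1}{28872} = - \frac{9936}{32285} + \frac{25357}{28872} = \frac{531778553}{932132520} \approx 0.5705$)
$59 P = 59 \cdot \frac{531778553}{932132520} = \frac{31374934627}{932132520}$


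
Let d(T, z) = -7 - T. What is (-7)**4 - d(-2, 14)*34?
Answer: 2571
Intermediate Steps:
(-7)**4 - d(-2, 14)*34 = (-7)**4 - (-7 - 1*(-2))*34 = 2401 - (-7 + 2)*34 = 2401 - (-5)*34 = 2401 - 1*(-170) = 2401 + 170 = 2571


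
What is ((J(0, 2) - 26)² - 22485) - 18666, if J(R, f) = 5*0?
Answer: -40475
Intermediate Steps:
J(R, f) = 0
((J(0, 2) - 26)² - 22485) - 18666 = ((0 - 26)² - 22485) - 18666 = ((-26)² - 22485) - 18666 = (676 - 22485) - 18666 = -21809 - 18666 = -40475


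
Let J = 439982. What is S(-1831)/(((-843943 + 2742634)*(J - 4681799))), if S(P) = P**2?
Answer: -3352561/8053899761547 ≈ -4.1627e-7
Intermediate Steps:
S(-1831)/(((-843943 + 2742634)*(J - 4681799))) = (-1831)**2/(((-843943 + 2742634)*(439982 - 4681799))) = 3352561/((1898691*(-4241817))) = 3352561/(-8053899761547) = 3352561*(-1/8053899761547) = -3352561/8053899761547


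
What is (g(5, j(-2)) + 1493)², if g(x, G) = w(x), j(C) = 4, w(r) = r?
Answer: 2244004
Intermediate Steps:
g(x, G) = x
(g(5, j(-2)) + 1493)² = (5 + 1493)² = 1498² = 2244004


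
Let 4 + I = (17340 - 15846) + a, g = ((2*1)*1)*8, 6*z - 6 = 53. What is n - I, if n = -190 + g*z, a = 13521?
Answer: -45131/3 ≈ -15044.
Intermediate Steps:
z = 59/6 (z = 1 + (⅙)*53 = 1 + 53/6 = 59/6 ≈ 9.8333)
g = 16 (g = (2*1)*8 = 2*8 = 16)
I = 15011 (I = -4 + ((17340 - 15846) + 13521) = -4 + (1494 + 13521) = -4 + 15015 = 15011)
n = -98/3 (n = -190 + 16*(59/6) = -190 + 472/3 = -98/3 ≈ -32.667)
n - I = -98/3 - 1*15011 = -98/3 - 15011 = -45131/3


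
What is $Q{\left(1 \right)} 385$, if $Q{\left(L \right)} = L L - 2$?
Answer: $-385$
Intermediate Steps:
$Q{\left(L \right)} = -2 + L^{2}$ ($Q{\left(L \right)} = L^{2} - 2 = -2 + L^{2}$)
$Q{\left(1 \right)} 385 = \left(-2 + 1^{2}\right) 385 = \left(-2 + 1\right) 385 = \left(-1\right) 385 = -385$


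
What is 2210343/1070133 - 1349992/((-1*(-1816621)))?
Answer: 856894840689/648008693531 ≈ 1.3224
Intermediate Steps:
2210343/1070133 - 1349992/((-1*(-1816621))) = 2210343*(1/1070133) - 1349992/1816621 = 736781/356711 - 1349992*1/1816621 = 736781/356711 - 1349992/1816621 = 856894840689/648008693531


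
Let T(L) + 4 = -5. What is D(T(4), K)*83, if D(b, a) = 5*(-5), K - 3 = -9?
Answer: -2075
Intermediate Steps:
T(L) = -9 (T(L) = -4 - 5 = -9)
K = -6 (K = 3 - 9 = -6)
D(b, a) = -25
D(T(4), K)*83 = -25*83 = -2075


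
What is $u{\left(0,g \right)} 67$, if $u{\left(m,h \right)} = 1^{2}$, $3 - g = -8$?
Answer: $67$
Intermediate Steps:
$g = 11$ ($g = 3 - -8 = 3 + 8 = 11$)
$u{\left(m,h \right)} = 1$
$u{\left(0,g \right)} 67 = 1 \cdot 67 = 67$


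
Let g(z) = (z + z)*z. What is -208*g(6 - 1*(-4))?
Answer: -41600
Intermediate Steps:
g(z) = 2*z**2 (g(z) = (2*z)*z = 2*z**2)
-208*g(6 - 1*(-4)) = -416*(6 - 1*(-4))**2 = -416*(6 + 4)**2 = -416*10**2 = -416*100 = -208*200 = -41600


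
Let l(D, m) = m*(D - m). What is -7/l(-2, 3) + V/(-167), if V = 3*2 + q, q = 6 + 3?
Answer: 944/2505 ≈ 0.37685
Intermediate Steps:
q = 9
V = 15 (V = 3*2 + 9 = 6 + 9 = 15)
-7/l(-2, 3) + V/(-167) = -7*1/(3*(-2 - 1*3)) + 15/(-167) = -7*1/(3*(-2 - 3)) + 15*(-1/167) = -7/(3*(-5)) - 15/167 = -7/(-15) - 15/167 = -7*(-1/15) - 15/167 = 7/15 - 15/167 = 944/2505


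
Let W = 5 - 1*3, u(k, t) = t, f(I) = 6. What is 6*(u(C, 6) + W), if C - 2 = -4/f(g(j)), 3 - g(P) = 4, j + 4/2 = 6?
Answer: 48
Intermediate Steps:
j = 4 (j = -2 + 6 = 4)
g(P) = -1 (g(P) = 3 - 1*4 = 3 - 4 = -1)
C = 4/3 (C = 2 - 4/6 = 2 - 4*⅙ = 2 - ⅔ = 4/3 ≈ 1.3333)
W = 2 (W = 5 - 3 = 2)
6*(u(C, 6) + W) = 6*(6 + 2) = 6*8 = 48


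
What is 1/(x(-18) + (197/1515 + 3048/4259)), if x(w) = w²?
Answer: 6452385/2096029483 ≈ 0.0030784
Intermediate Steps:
1/(x(-18) + (197/1515 + 3048/4259)) = 1/((-18)² + (197/1515 + 3048/4259)) = 1/(324 + (197*(1/1515) + 3048*(1/4259))) = 1/(324 + (197/1515 + 3048/4259)) = 1/(324 + 5456743/6452385) = 1/(2096029483/6452385) = 6452385/2096029483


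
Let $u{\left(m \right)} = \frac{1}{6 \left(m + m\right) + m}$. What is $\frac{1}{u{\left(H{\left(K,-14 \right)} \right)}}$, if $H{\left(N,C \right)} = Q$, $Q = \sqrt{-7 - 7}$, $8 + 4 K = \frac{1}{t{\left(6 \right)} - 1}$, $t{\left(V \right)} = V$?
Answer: $13 i \sqrt{14} \approx 48.642 i$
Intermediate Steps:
$K = - \frac{39}{20}$ ($K = -2 + \frac{1}{4 \left(6 - 1\right)} = -2 + \frac{1}{4 \cdot 5} = -2 + \frac{1}{4} \cdot \frac{1}{5} = -2 + \frac{1}{20} = - \frac{39}{20} \approx -1.95$)
$Q = i \sqrt{14}$ ($Q = \sqrt{-14} = i \sqrt{14} \approx 3.7417 i$)
$H{\left(N,C \right)} = i \sqrt{14}$
$u{\left(m \right)} = \frac{1}{13 m}$ ($u{\left(m \right)} = \frac{1}{6 \cdot 2 m + m} = \frac{1}{12 m + m} = \frac{1}{13 m}$)
$\frac{1}{u{\left(H{\left(K,-14 \right)} \right)}} = \frac{1}{\frac{1}{13} \frac{1}{i \sqrt{14}}} = \frac{1}{\frac{1}{13} \left(- \frac{i \sqrt{14}}{14}\right)} = \frac{1}{\left(- \frac{1}{182}\right) i \sqrt{14}} = 13 i \sqrt{14}$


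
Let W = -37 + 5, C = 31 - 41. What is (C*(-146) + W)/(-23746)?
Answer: -714/11873 ≈ -0.060136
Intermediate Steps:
C = -10
W = -32
(C*(-146) + W)/(-23746) = (-10*(-146) - 32)/(-23746) = (1460 - 32)*(-1/23746) = 1428*(-1/23746) = -714/11873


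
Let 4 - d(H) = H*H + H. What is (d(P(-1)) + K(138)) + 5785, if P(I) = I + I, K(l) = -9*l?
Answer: 4545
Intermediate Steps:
P(I) = 2*I
d(H) = 4 - H - H**2 (d(H) = 4 - (H*H + H) = 4 - (H**2 + H) = 4 - (H + H**2) = 4 + (-H - H**2) = 4 - H - H**2)
(d(P(-1)) + K(138)) + 5785 = ((4 - 2*(-1) - (2*(-1))**2) - 9*138) + 5785 = ((4 - 1*(-2) - 1*(-2)**2) - 1242) + 5785 = ((4 + 2 - 1*4) - 1242) + 5785 = ((4 + 2 - 4) - 1242) + 5785 = (2 - 1242) + 5785 = -1240 + 5785 = 4545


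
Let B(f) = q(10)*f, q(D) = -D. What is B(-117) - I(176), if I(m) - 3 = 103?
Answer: 1064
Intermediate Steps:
I(m) = 106 (I(m) = 3 + 103 = 106)
B(f) = -10*f (B(f) = (-1*10)*f = -10*f)
B(-117) - I(176) = -10*(-117) - 1*106 = 1170 - 106 = 1064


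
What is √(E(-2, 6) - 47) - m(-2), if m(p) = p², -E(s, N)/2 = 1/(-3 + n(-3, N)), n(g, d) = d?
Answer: -4 + I*√429/3 ≈ -4.0 + 6.9041*I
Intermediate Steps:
E(s, N) = -2/(-3 + N)
√(E(-2, 6) - 47) - m(-2) = √(-2/(-3 + 6) - 47) - 1*(-2)² = √(-2/3 - 47) - 1*4 = √(-2*⅓ - 47) - 4 = √(-⅔ - 47) - 4 = √(-143/3) - 4 = I*√429/3 - 4 = -4 + I*√429/3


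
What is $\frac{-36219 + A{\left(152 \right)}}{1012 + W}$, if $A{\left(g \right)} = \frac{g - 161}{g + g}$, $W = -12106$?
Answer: $\frac{3670195}{1124192} \approx 3.2647$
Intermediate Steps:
$A{\left(g \right)} = \frac{-161 + g}{2 g}$
$\frac{-36219 + A{\left(152 \right)}}{1012 + W} = \frac{-36219 + \frac{-161 + 152}{2 \cdot 152}}{1012 - 12106} = \frac{-36219 + \frac{1}{2} \cdot \frac{1}{152} \left(-9\right)}{-11094} = \left(-36219 - \frac{9}{304}\right) \left(- \frac{1}{11094}\right) = \left(- \frac{11010585}{304}\right) \left(- \frac{1}{11094}\right) = \frac{3670195}{1124192}$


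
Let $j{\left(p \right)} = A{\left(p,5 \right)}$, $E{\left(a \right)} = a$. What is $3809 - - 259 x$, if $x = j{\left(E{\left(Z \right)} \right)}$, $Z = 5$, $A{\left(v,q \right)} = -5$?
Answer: $2514$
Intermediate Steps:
$j{\left(p \right)} = -5$
$x = -5$
$3809 - - 259 x = 3809 - \left(-259\right) \left(-5\right) = 3809 - 1295 = 2514$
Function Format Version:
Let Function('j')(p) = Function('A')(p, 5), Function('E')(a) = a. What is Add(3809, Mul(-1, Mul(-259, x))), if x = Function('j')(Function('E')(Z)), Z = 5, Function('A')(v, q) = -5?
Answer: 2514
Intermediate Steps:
Function('j')(p) = -5
x = -5
Add(3809, Mul(-1, Mul(-259, x))) = Add(3809, Mul(-1, Mul(-259, -5))) = Add(3809, Mul(-1, 1295)) = Add(3809, -1295) = 2514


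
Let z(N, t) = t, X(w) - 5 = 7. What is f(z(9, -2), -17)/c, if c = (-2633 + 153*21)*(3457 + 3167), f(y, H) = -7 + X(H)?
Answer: 1/768384 ≈ 1.3014e-6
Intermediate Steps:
X(w) = 12 (X(w) = 5 + 7 = 12)
f(y, H) = 5 (f(y, H) = -7 + 12 = 5)
c = 3841920 (c = (-2633 + 3213)*6624 = 580*6624 = 3841920)
f(z(9, -2), -17)/c = 5/3841920 = 5*(1/3841920) = 1/768384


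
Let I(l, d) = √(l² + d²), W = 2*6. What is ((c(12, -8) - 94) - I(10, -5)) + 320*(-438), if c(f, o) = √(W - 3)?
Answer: -140251 - 5*√5 ≈ -1.4026e+5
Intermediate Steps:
W = 12
I(l, d) = √(d² + l²)
c(f, o) = 3 (c(f, o) = √(12 - 3) = √9 = 3)
((c(12, -8) - 94) - I(10, -5)) + 320*(-438) = ((3 - 94) - √((-5)² + 10²)) + 320*(-438) = (-91 - √(25 + 100)) - 140160 = (-91 - √125) - 140160 = (-91 - 5*√5) - 140160 = -140251 - 5*√5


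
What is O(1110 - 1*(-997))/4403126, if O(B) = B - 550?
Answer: 1557/4403126 ≈ 0.00035361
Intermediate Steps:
O(B) = -550 + B
O(1110 - 1*(-997))/4403126 = (-550 + (1110 - 1*(-997)))/4403126 = (-550 + (1110 + 997))*(1/4403126) = (-550 + 2107)*(1/4403126) = 1557*(1/4403126) = 1557/4403126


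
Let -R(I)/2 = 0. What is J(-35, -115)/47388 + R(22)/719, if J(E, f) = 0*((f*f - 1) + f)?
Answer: 0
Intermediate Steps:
R(I) = 0 (R(I) = -2*0 = 0)
J(E, f) = 0 (J(E, f) = 0*((f**2 - 1) + f) = 0*((-1 + f**2) + f) = 0*(-1 + f + f**2) = 0)
J(-35, -115)/47388 + R(22)/719 = 0/47388 + 0/719 = 0*(1/47388) + 0*(1/719) = 0 + 0 = 0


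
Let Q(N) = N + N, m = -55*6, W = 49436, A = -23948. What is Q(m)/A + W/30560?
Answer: 75253933/45740680 ≈ 1.6452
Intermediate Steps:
m = -330
Q(N) = 2*N
Q(m)/A + W/30560 = (2*(-330))/(-23948) + 49436/30560 = -660*(-1/23948) + 49436*(1/30560) = 165/5987 + 12359/7640 = 75253933/45740680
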